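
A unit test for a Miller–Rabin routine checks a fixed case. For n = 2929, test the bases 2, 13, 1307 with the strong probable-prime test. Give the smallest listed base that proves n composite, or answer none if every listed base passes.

2

n − 1 = 2928 = 2^4 · 183, so s = 4 and d = 183.
Base 2: x_0 = 2^183 mod 2929 = 2086. x_0 is neither 1 nor 2928, so continue squaring. x_1 = 2086^2 mod 2929 = 1831. x_2 = 1831^2 mod 2929 = 1785. x_3 = 1785^2 mod 2929 = 2402. Reached i = s−1 = 3 without hitting −1: 2 is a Miller–Rabin witness and 2929 is composite.
Base 13: x_0 = 13^183 mod 2929 = 1637. x_0 is neither 1 nor 2928, so continue squaring. x_1 = 1637^2 mod 2929 = 2663. x_2 = 2663^2 mod 2929 = 460. x_3 = 460^2 mod 2929 = 712. Reached i = s−1 = 3 without hitting −1: 13 is a Miller–Rabin witness and 2929 is composite.
Base 1307: x_0 = 1307^183 mod 2929 = 491. x_0 is neither 1 nor 2928, so continue squaring. x_1 = 491^2 mod 2929 = 903. x_2 = 903^2 mod 2929 = 1147. x_3 = 1147^2 mod 2929 = 488. Reached i = s−1 = 3 without hitting −1: 1307 is a Miller–Rabin witness and 2929 is composite.
The smallest witness among the given bases is 2.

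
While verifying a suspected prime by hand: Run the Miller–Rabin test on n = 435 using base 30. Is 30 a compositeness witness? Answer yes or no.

yes

n − 1 = 434 = 2^1 · 217, so s = 1 and d = 217.
By repeated squaring, 30^217 ≡ 30 (mod 435).
x_0 = 30^217 mod 435 = 30.
x_0 ∉ {1, 434} and s = 1, so 30 is a Miller–Rabin witness and 435 is composite.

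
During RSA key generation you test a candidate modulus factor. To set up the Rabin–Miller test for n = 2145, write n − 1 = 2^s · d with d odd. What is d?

Halving: 2144 → 1072 → 536 → 268 → 134 → 67; 67 is odd.
So 2144 = 2^5 · 67.

67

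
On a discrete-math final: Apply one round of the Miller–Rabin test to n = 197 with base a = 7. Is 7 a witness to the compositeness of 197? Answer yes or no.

no

n − 1 = 196 = 2^2 · 49, so s = 2 and d = 49.
x_0 = 7^49 mod 197 = 196.
x_0 = 196 ≡ −1, so 7 is not a witness.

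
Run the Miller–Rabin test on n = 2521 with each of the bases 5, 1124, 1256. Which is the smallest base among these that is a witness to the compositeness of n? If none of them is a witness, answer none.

none

n − 1 = 2520 = 2^3 · 315, so s = 3 and d = 315.
Base 5: x_0 = 5^315 mod 2521 = 2450. x_0 is neither 1 nor 2520, so continue squaring. x_1 = 2450^2 mod 2521 = 2520. x_1 ≡ −1, so 5 is not a witness.
Base 1124: x_0 = 1124^315 mod 2521 = 2450. x_0 is neither 1 nor 2520, so continue squaring. x_1 = 2450^2 mod 2521 = 2520. x_1 ≡ −1, so 1124 is not a witness.
Base 1256: x_0 = 1256^315 mod 2521 = 2450. x_0 is neither 1 nor 2520, so continue squaring. x_1 = 2450^2 mod 2521 = 2520. x_1 ≡ −1, so 1256 is not a witness.
No listed base is a witness for 2521.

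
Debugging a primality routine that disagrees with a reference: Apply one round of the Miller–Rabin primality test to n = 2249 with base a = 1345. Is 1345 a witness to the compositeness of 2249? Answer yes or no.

yes

n − 1 = 2248 = 2^3 · 281, so s = 3 and d = 281.
x_0 = 1345^281 mod 2249 = 1471.
x_0 is neither 1 nor 2248, so continue squaring.
x_1 = 1471^2 mod 2249 = 303.
x_2 = 303^2 mod 2249 = 1849.
Reached i = s−1 = 2 without hitting −1: 1345 is a Miller–Rabin witness and 2249 is composite.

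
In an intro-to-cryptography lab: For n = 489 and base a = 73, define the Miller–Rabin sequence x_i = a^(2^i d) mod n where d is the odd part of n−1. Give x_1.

373

n − 1 = 488 = 2^3 · 61, so s = 3 and d = 61.
x_0 = 73^61 mod 489 = 79.
x_1 = 79^2 mod 489 = 373.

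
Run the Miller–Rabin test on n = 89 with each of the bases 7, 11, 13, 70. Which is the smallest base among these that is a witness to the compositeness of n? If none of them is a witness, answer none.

n − 1 = 88 = 2^3 · 11, so s = 3 and d = 11.
Base 7: x_0 = 7^11 mod 89 = 37. x_0 is neither 1 nor 88, so continue squaring. x_1 = 37^2 mod 89 = 34. x_2 = 34^2 mod 89 = 88. x_2 ≡ −1, so 7 is not a witness.
Base 11: x_0 = 11^11 mod 89 = 88. x_0 = 88 ≡ −1, so 11 is not a witness.
Base 13: x_0 = 13^11 mod 89 = 77. x_0 is neither 1 nor 88, so continue squaring. x_1 = 77^2 mod 89 = 55. x_2 = 55^2 mod 89 = 88. x_2 ≡ −1, so 13 is not a witness.
Base 70: x_0 = 70^11 mod 89 = 77. x_0 is neither 1 nor 88, so continue squaring. x_1 = 77^2 mod 89 = 55. x_2 = 55^2 mod 89 = 88. x_2 ≡ −1, so 70 is not a witness.
No listed base is a witness for 89.

none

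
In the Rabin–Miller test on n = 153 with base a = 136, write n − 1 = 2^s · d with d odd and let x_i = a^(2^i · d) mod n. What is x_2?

n − 1 = 152 = 2^3 · 19, so s = 3 and d = 19.
x_0 = 136^19 mod 153 = 136.
x_1 = 136^2 mod 153 = 136.
x_2 = 136^2 mod 153 = 136.

136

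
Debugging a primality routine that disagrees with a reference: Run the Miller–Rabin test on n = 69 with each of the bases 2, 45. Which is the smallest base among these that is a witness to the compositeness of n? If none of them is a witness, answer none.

n − 1 = 68 = 2^2 · 17, so s = 2 and d = 17.
Base 2: x_0 = 2^17 mod 69 = 41. x_0 is neither 1 nor 68, so continue squaring. x_1 = 41^2 mod 69 = 25. Reached i = s−1 = 1 without hitting −1: 2 is a Miller–Rabin witness and 69 is composite.
Base 45: x_0 = 45^17 mod 69 = 45. x_0 is neither 1 nor 68, so continue squaring. x_1 = 45^2 mod 69 = 24. Reached i = s−1 = 1 without hitting −1: 45 is a Miller–Rabin witness and 69 is composite.
The smallest witness among the given bases is 2.

2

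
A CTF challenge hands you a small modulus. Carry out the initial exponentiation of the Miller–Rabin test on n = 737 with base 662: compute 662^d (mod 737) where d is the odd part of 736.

n − 1 = 736 = 2^5 · 23, so s = 5 and d = 23.
By repeated squaring, 662^23 ≡ 327 (mod 737).

327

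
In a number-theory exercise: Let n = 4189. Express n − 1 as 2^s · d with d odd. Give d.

1047

Halving: 4188 → 2094 → 1047; 1047 is odd.
So 4188 = 2^2 · 1047.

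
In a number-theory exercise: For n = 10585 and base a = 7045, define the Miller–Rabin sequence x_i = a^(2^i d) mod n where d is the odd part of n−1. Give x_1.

n − 1 = 10584 = 2^3 · 1323, so s = 3 and d = 1323.
x_0 = 7045^1323 mod 10585 = 220.
x_1 = 220^2 mod 10585 = 6060.

6060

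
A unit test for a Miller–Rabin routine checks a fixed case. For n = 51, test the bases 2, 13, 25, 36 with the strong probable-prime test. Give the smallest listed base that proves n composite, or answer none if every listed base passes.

n − 1 = 50 = 2^1 · 25, so s = 1 and d = 25.
Base 2: x_0 = 2^25 mod 51 = 2. x_0 ∉ {1, 50} and s = 1, so 2 is a Miller–Rabin witness and 51 is composite.
Base 13: x_0 = 13^25 mod 51 = 13. x_0 ∉ {1, 50} and s = 1, so 13 is a Miller–Rabin witness and 51 is composite.
Base 25: x_0 = 25^25 mod 51 = 25. x_0 ∉ {1, 50} and s = 1, so 25 is a Miller–Rabin witness and 51 is composite.
Base 36: x_0 = 36^25 mod 51 = 36. x_0 ∉ {1, 50} and s = 1, so 36 is a Miller–Rabin witness and 51 is composite.
The smallest witness among the given bases is 2.

2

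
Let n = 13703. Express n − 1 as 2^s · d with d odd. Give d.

Halving: 13702 → 6851; 6851 is odd.
So 13702 = 2^1 · 6851.

6851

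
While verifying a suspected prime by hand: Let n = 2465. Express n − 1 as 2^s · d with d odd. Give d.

Halving: 2464 → 1232 → 616 → 308 → 154 → 77; 77 is odd.
So 2464 = 2^5 · 77.

77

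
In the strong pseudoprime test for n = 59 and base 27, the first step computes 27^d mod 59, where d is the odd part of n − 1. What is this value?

1

n − 1 = 58 = 2^1 · 29, so s = 1 and d = 29.
27^29 mod 59 = 1.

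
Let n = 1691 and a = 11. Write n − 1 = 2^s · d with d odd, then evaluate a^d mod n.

292

n − 1 = 1690 = 2^1 · 845, so s = 1 and d = 845.
11^845 mod 1691 = 292.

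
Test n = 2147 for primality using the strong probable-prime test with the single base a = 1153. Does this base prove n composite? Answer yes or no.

yes

n − 1 = 2146 = 2^1 · 1073, so s = 1 and d = 1073.
Repeated squaring mod 2147: 1153^1 ≡ 1153, 1153^2 ≡ 416, 1153^4 ≡ 1296, 1153^8 ≡ 662, 1153^16 ≡ 256, 1153^32 ≡ 1126, 1153^64 ≡ 1146, 1153^128 ≡ 1499, 1153^256 ≡ 1239, 1153^512 ≡ 16, 1153^1024 ≡ 256.
1073 = 1024 + 32 + 16 + 1, so 1153^1073 ≡ 256·1126·256·1153 ≡ 933 (mod 2147).
x_0 = 1153^1073 mod 2147 = 933.
x_0 ∉ {1, 2146} and s = 1, so 1153 is a Miller–Rabin witness and 2147 is composite.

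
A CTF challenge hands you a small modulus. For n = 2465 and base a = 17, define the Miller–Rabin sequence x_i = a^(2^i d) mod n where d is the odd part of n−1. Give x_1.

289

n − 1 = 2464 = 2^5 · 77, so s = 5 and d = 77.
x_0 = 17^77 mod 2465 = 17.
x_1 = 17^2 mod 2465 = 289.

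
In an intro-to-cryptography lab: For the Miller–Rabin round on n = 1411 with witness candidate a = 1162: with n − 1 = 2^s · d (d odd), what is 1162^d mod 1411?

1162

n − 1 = 1410 = 2^1 · 705, so s = 1 and d = 705.
Repeated squaring mod 1411: 1162^1 ≡ 1162, 1162^2 ≡ 1328, 1162^4 ≡ 1245, 1162^8 ≡ 747, 1162^16 ≡ 664, 1162^32 ≡ 664, 1162^64 ≡ 664, 1162^128 ≡ 664, 1162^256 ≡ 664, 1162^512 ≡ 664.
705 = 512 + 128 + 64 + 1, so 1162^705 ≡ 664·664·664·1162 ≡ 1162 (mod 1411).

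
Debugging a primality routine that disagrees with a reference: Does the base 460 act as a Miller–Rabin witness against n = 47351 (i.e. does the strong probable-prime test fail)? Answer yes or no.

n − 1 = 47350 = 2^1 · 23675, so s = 1 and d = 23675.
x_0 = 460^23675 mod 47351 = 1.
x_0 = 1, so 460 is not a witness.

no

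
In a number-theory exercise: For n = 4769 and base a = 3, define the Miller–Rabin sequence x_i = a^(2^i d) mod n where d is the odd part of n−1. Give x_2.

n − 1 = 4768 = 2^5 · 149, so s = 5 and d = 149.
x_0 = 3^149 mod 4769 = 205.
x_1 = 205^2 mod 4769 = 3873.
x_2 = 3873^2 mod 4769 = 1624.

1624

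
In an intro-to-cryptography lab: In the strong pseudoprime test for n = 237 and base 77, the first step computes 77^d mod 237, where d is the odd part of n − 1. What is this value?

n − 1 = 236 = 2^2 · 59, so s = 2 and d = 59.
77^59 mod 237 = 149.

149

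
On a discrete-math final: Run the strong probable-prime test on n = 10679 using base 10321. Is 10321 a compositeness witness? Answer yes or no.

n − 1 = 10678 = 2^1 · 5339, so s = 1 and d = 5339.
Repeated squaring mod 10679: 10321^1 ≡ 10321, 10321^2 ≡ 16, 10321^4 ≡ 256, 10321^8 ≡ 1462, 10321^16 ≡ 1644, 10321^32 ≡ 949, 10321^64 ≡ 3565, 10321^128 ≡ 1215, 10321^256 ≡ 2523, 10321^512 ≡ 845, 10321^1024 ≡ 9211, 10321^2048 ≡ 8545, 10321^4096 ≡ 4702.
5339 = 4096 + 1024 + 128 + 64 + 16 + 8 + 2 + 1, so 10321^5339 ≡ 4702·9211·1215·3565·1644·1462·16·10321 ≡ 7252 (mod 10679).
x_0 = 10321^5339 mod 10679 = 7252.
x_0 ∉ {1, 10678} and s = 1, so 10321 is a Miller–Rabin witness and 10679 is composite.

yes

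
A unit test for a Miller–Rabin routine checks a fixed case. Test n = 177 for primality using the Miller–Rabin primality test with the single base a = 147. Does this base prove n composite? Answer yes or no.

yes

n − 1 = 176 = 2^4 · 11, so s = 4 and d = 11.
Repeated squaring mod 177: 147^1 ≡ 147, 147^2 ≡ 15, 147^4 ≡ 48, 147^8 ≡ 3.
11 = 8 + 2 + 1, so 147^11 ≡ 3·15·147 ≡ 66 (mod 177).
x_0 = 147^11 mod 177 = 66.
x_0 is neither 1 nor 176, so continue squaring.
x_1 = 66^2 mod 177 = 108.
x_2 = 108^2 mod 177 = 159.
x_3 = 159^2 mod 177 = 147.
Reached i = s−1 = 3 without hitting −1: 147 is a Miller–Rabin witness and 177 is composite.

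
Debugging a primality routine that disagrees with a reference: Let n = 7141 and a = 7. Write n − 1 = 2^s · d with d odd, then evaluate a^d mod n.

2711

n − 1 = 7140 = 2^2 · 1785, so s = 2 and d = 1785.
7^1785 mod 7141 = 2711.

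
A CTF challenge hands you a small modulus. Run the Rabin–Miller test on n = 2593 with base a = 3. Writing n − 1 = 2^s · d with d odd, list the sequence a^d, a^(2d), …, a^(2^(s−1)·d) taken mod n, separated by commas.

1968, 1675, 2592, 1, 1

n − 1 = 2592 = 2^5 · 81, so s = 5 and d = 81.
x_0 = 3^81 mod 2593 = 1968.
x_1 = 1968^2 mod 2593 = 1675.
x_2 = 1675^2 mod 2593 = 2592.
x_3 = 2592^2 mod 2593 = 1.
x_4 = 1^2 mod 2593 = 1.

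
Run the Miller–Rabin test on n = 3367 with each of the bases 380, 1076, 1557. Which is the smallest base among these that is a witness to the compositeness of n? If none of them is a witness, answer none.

n − 1 = 3366 = 2^1 · 1683, so s = 1 and d = 1683.
Base 380: x_0 = 380^1683 mod 3367 = 1. x_0 = 1, so 380 is not a witness.
Base 1076: x_0 = 1076^1683 mod 3367 = 3366. x_0 = 3366 ≡ −1, so 1076 is not a witness.
Base 1557: x_0 = 1557^1683 mod 3367 = 3366. x_0 = 3366 ≡ −1, so 1557 is not a witness.
No listed base is a witness for 3367.

none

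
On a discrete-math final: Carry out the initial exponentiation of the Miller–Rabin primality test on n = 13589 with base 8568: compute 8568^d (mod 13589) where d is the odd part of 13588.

7837

n − 1 = 13588 = 2^2 · 3397, so s = 2 and d = 3397.
By repeated squaring, 8568^3397 ≡ 7837 (mod 13589).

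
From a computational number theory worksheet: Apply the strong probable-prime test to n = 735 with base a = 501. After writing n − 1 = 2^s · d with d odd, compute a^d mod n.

291

n − 1 = 734 = 2^1 · 367, so s = 1 and d = 367.
501^367 mod 735 = 291.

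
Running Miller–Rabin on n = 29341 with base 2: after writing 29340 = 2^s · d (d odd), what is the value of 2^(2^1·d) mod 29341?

29340

n − 1 = 29340 = 2^2 · 7335, so s = 2 and d = 7335.
By repeated squaring, 2^7335 ≡ 26424 (mod 29341).
x_0 = 26424.
x_1 = 26424^2 mod 29341 = 29340.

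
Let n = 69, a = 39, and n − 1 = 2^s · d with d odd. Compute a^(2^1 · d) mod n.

39

n − 1 = 68 = 2^2 · 17, so s = 2 and d = 17.
x_0 = 39^17 mod 69 = 27.
x_1 = 27^2 mod 69 = 39.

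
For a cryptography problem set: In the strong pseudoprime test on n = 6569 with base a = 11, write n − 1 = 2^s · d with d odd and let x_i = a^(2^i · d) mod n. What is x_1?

3531

n − 1 = 6568 = 2^3 · 821, so s = 3 and d = 821.
x_0 = 11^821 mod 6569 = 4061.
x_1 = 4061^2 mod 6569 = 3531.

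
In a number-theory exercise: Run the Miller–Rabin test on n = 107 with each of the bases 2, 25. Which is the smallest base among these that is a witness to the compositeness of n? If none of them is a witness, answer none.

n − 1 = 106 = 2^1 · 53, so s = 1 and d = 53.
Base 2: x_0 = 2^53 mod 107 = 106. x_0 = 106 ≡ −1, so 2 is not a witness.
Base 25: x_0 = 25^53 mod 107 = 1. x_0 = 1, so 25 is not a witness.
No listed base is a witness for 107.

none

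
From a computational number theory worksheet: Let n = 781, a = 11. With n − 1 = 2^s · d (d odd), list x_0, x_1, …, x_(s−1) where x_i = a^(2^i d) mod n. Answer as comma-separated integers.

396, 616

n − 1 = 780 = 2^2 · 195, so s = 2 and d = 195.
x_0 = 11^195 mod 781 = 396.
x_1 = 396^2 mod 781 = 616.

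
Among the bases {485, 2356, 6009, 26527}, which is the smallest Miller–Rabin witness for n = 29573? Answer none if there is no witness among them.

n − 1 = 29572 = 2^2 · 7393, so s = 2 and d = 7393.
Base 485: x_0 = 485^7393 mod 29573 = 8538. x_0 is neither 1 nor 29572, so continue squaring. x_1 = 8538^2 mod 29573 = 29572. x_1 ≡ −1, so 485 is not a witness.
Base 2356: x_0 = 2356^7393 mod 29573 = 8538. x_0 is neither 1 nor 29572, so continue squaring. x_1 = 8538^2 mod 29573 = 29572. x_1 ≡ −1, so 2356 is not a witness.
Base 6009: x_0 = 6009^7393 mod 29573 = 21035. x_0 is neither 1 nor 29572, so continue squaring. x_1 = 21035^2 mod 29573 = 29572. x_1 ≡ −1, so 6009 is not a witness.
Base 26527: x_0 = 26527^7393 mod 29573 = 29572. x_0 = 29572 ≡ −1, so 26527 is not a witness.
No listed base is a witness for 29573.

none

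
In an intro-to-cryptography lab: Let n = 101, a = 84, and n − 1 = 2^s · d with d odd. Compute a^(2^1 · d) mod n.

n − 1 = 100 = 2^2 · 25, so s = 2 and d = 25.
Repeated squaring mod 101: 84^1 ≡ 84, 84^2 ≡ 87, 84^4 ≡ 95, 84^8 ≡ 36, 84^16 ≡ 84.
25 = 16 + 8 + 1, so 84^25 ≡ 84·36·84 ≡ 1 (mod 101).
x_0 = 1.
x_1 = 1^2 mod 101 = 1.

1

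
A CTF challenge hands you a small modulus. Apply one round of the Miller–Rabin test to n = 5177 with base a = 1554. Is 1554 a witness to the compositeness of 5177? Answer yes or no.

yes

n − 1 = 5176 = 2^3 · 647, so s = 3 and d = 647.
x_0 = 1554^647 mod 5177 = 2775.
x_0 is neither 1 nor 5176, so continue squaring.
x_1 = 2775^2 mod 5177 = 2426.
x_2 = 2426^2 mod 5177 = 4404.
Reached i = s−1 = 2 without hitting −1: 1554 is a Miller–Rabin witness and 5177 is composite.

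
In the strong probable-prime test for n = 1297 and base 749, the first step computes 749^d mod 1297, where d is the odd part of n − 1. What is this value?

1

n − 1 = 1296 = 2^4 · 81, so s = 4 and d = 81.
Repeated squaring mod 1297: 749^1 ≡ 749, 749^2 ≡ 697, 749^4 ≡ 731, 749^8 ≡ 1294, 749^16 ≡ 9, 749^32 ≡ 81, 749^64 ≡ 76.
81 = 64 + 16 + 1, so 749^81 ≡ 76·9·749 ≡ 1 (mod 1297).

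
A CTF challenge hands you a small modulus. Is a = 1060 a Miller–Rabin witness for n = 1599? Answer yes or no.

yes

n − 1 = 1598 = 2^1 · 799, so s = 1 and d = 799.
Repeated squaring mod 1599: 1060^1 ≡ 1060, 1060^2 ≡ 1102, 1060^4 ≡ 763, 1060^8 ≡ 133, 1060^16 ≡ 100, 1060^32 ≡ 406, 1060^64 ≡ 139, 1060^128 ≡ 133, 1060^256 ≡ 100, 1060^512 ≡ 406.
799 = 512 + 256 + 16 + 8 + 4 + 2 + 1, so 1060^799 ≡ 406·100·100·133·763·1102·1060 ≡ 526 (mod 1599).
x_0 = 1060^799 mod 1599 = 526.
x_0 ∉ {1, 1598} and s = 1, so 1060 is a Miller–Rabin witness and 1599 is composite.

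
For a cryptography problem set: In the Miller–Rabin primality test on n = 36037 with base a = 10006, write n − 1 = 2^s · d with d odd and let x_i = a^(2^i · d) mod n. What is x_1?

n − 1 = 36036 = 2^2 · 9009, so s = 2 and d = 9009.
x_0 = 10006^9009 mod 36037 = 10063.
x_1 = 10063^2 mod 36037 = 36036.

36036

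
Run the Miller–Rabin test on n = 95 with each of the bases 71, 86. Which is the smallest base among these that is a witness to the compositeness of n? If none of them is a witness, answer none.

n − 1 = 94 = 2^1 · 47, so s = 1 and d = 47.
Base 71: x_0 = 71^47 mod 95 = 51. x_0 ∉ {1, 94} and s = 1, so 71 is a Miller–Rabin witness and 95 is composite.
Base 86: x_0 = 86^47 mod 95 = 71. x_0 ∉ {1, 94} and s = 1, so 86 is a Miller–Rabin witness and 95 is composite.
The smallest witness among the given bases is 71.

71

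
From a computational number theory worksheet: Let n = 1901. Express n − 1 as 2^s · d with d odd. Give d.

475

Halving: 1900 → 950 → 475; 475 is odd.
So 1900 = 2^2 · 475.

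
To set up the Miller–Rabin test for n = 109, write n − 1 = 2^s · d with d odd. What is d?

27

Halving: 108 → 54 → 27; 27 is odd.
So 108 = 2^2 · 27.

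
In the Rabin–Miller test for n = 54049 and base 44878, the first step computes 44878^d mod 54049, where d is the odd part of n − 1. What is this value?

n − 1 = 54048 = 2^5 · 1689, so s = 5 and d = 1689.
By repeated squaring, 44878^1689 ≡ 761 (mod 54049).

761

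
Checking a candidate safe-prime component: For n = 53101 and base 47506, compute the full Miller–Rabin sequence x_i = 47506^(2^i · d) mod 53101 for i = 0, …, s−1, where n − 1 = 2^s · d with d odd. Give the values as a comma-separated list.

1175, 53100

n − 1 = 53100 = 2^2 · 13275, so s = 2 and d = 13275.
x_0 = 47506^13275 mod 53101 = 1175.
x_1 = 1175^2 mod 53101 = 53100.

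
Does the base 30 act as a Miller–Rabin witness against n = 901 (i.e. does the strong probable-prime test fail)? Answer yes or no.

n − 1 = 900 = 2^2 · 225, so s = 2 and d = 225.
Repeated squaring mod 901: 30^1 ≡ 30, 30^2 ≡ 900, 30^4 ≡ 1, 30^8 ≡ 1, 30^16 ≡ 1, 30^32 ≡ 1, 30^64 ≡ 1, 30^128 ≡ 1.
225 = 128 + 64 + 32 + 1, so 30^225 ≡ 1·1·1·30 ≡ 30 (mod 901).
x_0 = 30^225 mod 901 = 30.
x_0 is neither 1 nor 900, so continue squaring.
x_1 = 30^2 mod 901 = 900.
x_1 ≡ −1, so 30 is not a witness.

no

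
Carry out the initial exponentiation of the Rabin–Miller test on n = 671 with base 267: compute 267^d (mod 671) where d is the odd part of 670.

n − 1 = 670 = 2^1 · 335, so s = 1 and d = 335.
Repeated squaring mod 671: 267^1 ≡ 267, 267^2 ≡ 163, 267^4 ≡ 400, 267^8 ≡ 302, 267^16 ≡ 619, 267^32 ≡ 20, 267^64 ≡ 400, 267^128 ≡ 302, 267^256 ≡ 619.
335 = 256 + 64 + 8 + 4 + 2 + 1, so 267^335 ≡ 619·400·302·400·163·267 ≡ 133 (mod 671).

133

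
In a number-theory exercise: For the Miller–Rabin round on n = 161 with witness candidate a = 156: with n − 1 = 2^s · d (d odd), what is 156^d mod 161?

95

n − 1 = 160 = 2^5 · 5, so s = 5 and d = 5.
156^5 mod 161 = 95.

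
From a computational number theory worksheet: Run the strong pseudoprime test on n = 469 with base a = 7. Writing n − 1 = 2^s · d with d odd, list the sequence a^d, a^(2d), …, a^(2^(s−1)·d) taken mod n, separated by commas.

161, 126

n − 1 = 468 = 2^2 · 117, so s = 2 and d = 117.
x_0 = 7^117 mod 469 = 161.
x_1 = 161^2 mod 469 = 126.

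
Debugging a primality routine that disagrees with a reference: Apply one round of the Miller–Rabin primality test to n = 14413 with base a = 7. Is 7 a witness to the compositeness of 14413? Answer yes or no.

n − 1 = 14412 = 2^2 · 3603, so s = 2 and d = 3603.
By repeated squaring, 7^3603 ≡ 4018 (mod 14413).
x_0 = 7^3603 mod 14413 = 4018.
x_0 is neither 1 nor 14412, so continue squaring.
x_1 = 4018^2 mod 14413 = 1764.
Reached i = s−1 = 1 without hitting −1: 7 is a Miller–Rabin witness and 14413 is composite.

yes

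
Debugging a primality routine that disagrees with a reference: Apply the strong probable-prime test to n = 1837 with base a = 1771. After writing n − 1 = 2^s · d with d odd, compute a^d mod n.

781

n − 1 = 1836 = 2^2 · 459, so s = 2 and d = 459.
Repeated squaring mod 1837: 1771^1 ≡ 1771, 1771^2 ≡ 682, 1771^4 ≡ 363, 1771^8 ≡ 1342, 1771^16 ≡ 704, 1771^32 ≡ 1463, 1771^64 ≡ 264, 1771^128 ≡ 1727, 1771^256 ≡ 1078.
459 = 256 + 128 + 64 + 8 + 2 + 1, so 1771^459 ≡ 1078·1727·264·1342·682·1771 ≡ 781 (mod 1837).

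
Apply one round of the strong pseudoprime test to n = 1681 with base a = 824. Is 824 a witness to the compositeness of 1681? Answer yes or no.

n − 1 = 1680 = 2^4 · 105, so s = 4 and d = 105.
x_0 = 824^105 mod 1681 = 1680.
x_0 = 1680 ≡ −1, so 824 is not a witness.

no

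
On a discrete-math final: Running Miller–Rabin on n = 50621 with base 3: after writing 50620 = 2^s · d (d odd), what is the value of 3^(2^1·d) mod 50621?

n − 1 = 50620 = 2^2 · 12655, so s = 2 and d = 12655.
x_0 = 3^12655 mod 50621 = 33899.
x_1 = 33899^2 mod 50621 = 45501.

45501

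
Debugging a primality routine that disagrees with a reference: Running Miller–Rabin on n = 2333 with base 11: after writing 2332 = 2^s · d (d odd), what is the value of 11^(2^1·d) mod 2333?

n − 1 = 2332 = 2^2 · 583, so s = 2 and d = 583.
x_0 = 11^583 mod 2333 = 2332.
x_1 = 2332^2 mod 2333 = 1.

1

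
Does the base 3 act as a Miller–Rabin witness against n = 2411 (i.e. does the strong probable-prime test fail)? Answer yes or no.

no

n − 1 = 2410 = 2^1 · 1205, so s = 1 and d = 1205.
x_0 = 3^1205 mod 2411 = 1.
x_0 = 1, so 3 is not a witness.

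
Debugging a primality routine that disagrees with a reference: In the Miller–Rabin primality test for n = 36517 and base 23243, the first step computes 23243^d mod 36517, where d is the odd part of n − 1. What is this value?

27728

n − 1 = 36516 = 2^2 · 9129, so s = 2 and d = 9129.
Repeated squaring mod 36517: 23243^1 ≡ 23243, 23243^2 ≡ 4551, 23243^4 ≡ 6462, 23243^8 ≡ 18513, 23243^16 ≡ 19124, 23243^32 ≡ 9621, 23243^64 ≡ 29563, 23243^128 ≡ 9608, 23243^256 ≡ 35205, 23243^512 ≡ 5045, 23243^1024 ≡ 36193, 23243^2048 ≡ 31942, 23243^4096 ≡ 6384, 23243^8192 ≡ 2484.
9129 = 8192 + 512 + 256 + 128 + 32 + 8 + 1, so 23243^9129 ≡ 2484·5045·35205·9608·9621·18513·23243 ≡ 27728 (mod 36517).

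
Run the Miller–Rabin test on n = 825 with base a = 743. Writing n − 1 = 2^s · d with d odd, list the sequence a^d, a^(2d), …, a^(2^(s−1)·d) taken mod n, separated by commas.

557, 49, 751

n − 1 = 824 = 2^3 · 103, so s = 3 and d = 103.
x_0 = 743^103 mod 825 = 557.
x_1 = 557^2 mod 825 = 49.
x_2 = 49^2 mod 825 = 751.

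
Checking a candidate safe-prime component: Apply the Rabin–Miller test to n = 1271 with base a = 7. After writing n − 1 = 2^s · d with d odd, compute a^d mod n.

191

n − 1 = 1270 = 2^1 · 635, so s = 1 and d = 635.
Repeated squaring mod 1271: 7^1 ≡ 7, 7^2 ≡ 49, 7^4 ≡ 1130, 7^8 ≡ 816, 7^16 ≡ 1123, 7^32 ≡ 297, 7^64 ≡ 510, 7^128 ≡ 816, 7^256 ≡ 1123, 7^512 ≡ 297.
635 = 512 + 64 + 32 + 16 + 8 + 2 + 1, so 7^635 ≡ 297·510·297·1123·816·49·7 ≡ 191 (mod 1271).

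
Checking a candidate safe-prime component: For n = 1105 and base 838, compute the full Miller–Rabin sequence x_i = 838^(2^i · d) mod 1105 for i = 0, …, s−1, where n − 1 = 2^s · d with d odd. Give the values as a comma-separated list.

n − 1 = 1104 = 2^4 · 69, so s = 4 and d = 69.
x_0 = 838^69 mod 1105 = 473.
x_1 = 473^2 mod 1105 = 519.
x_2 = 519^2 mod 1105 = 846.
x_3 = 846^2 mod 1105 = 781.

473, 519, 846, 781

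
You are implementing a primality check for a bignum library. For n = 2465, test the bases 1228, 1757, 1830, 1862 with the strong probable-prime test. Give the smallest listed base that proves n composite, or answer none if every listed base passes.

1757

n − 1 = 2464 = 2^5 · 77, so s = 5 and d = 77.
Base 1228: x_0 = 1228^77 mod 2465 = 1143. x_0 is neither 1 nor 2464, so continue squaring. x_1 = 1143^2 mod 2465 = 2464. x_1 ≡ −1, so 1228 is not a witness.
Base 1757: x_0 = 1757^77 mod 2465 = 452. x_0 is neither 1 nor 2464, so continue squaring. x_1 = 452^2 mod 2465 = 2174. x_2 = 2174^2 mod 2465 = 871. x_3 = 871^2 mod 2465 = 1886. x_4 = 1886^2 mod 2465 = 1. x_4 = 1 but x_3 ≠ ±1, a nontrivial square root of 1 — 1757 is a witness and 2465 is composite.
Base 1830: x_0 = 1830^77 mod 2465 = 75. x_0 is neither 1 nor 2464, so continue squaring. x_1 = 75^2 mod 2465 = 695. x_2 = 695^2 mod 2465 = 2350. x_3 = 2350^2 mod 2465 = 900. x_4 = 900^2 mod 2465 = 1480. Reached i = s−1 = 4 without hitting −1: 1830 is a Miller–Rabin witness and 2465 is composite.
Base 1862: x_0 = 1862^77 mod 2465 = 637. x_0 is neither 1 nor 2464, so continue squaring. x_1 = 637^2 mod 2465 = 1509. x_2 = 1509^2 mod 2465 = 1886. x_3 = 1886^2 mod 2465 = 1. x_3 = 1 but x_2 ≠ ±1, a nontrivial square root of 1 — 1862 is a witness and 2465 is composite.
The smallest witness among the given bases is 1757.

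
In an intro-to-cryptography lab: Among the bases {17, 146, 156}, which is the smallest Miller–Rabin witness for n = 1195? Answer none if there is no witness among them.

n − 1 = 1194 = 2^1 · 597, so s = 1 and d = 597.
Base 17: x_0 = 17^597 mod 1195 = 767. x_0 ∉ {1, 1194} and s = 1, so 17 is a Miller–Rabin witness and 1195 is composite.
Base 146: x_0 = 146^597 mod 1195 = 911. x_0 ∉ {1, 1194} and s = 1, so 146 is a Miller–Rabin witness and 1195 is composite.
Base 156: x_0 = 156^597 mod 1195 = 281. x_0 ∉ {1, 1194} and s = 1, so 156 is a Miller–Rabin witness and 1195 is composite.
The smallest witness among the given bases is 17.

17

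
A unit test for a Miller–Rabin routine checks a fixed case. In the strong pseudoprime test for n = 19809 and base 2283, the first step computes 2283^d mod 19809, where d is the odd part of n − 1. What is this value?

9774

n − 1 = 19808 = 2^5 · 619, so s = 5 and d = 619.
2283^619 mod 19809 = 9774.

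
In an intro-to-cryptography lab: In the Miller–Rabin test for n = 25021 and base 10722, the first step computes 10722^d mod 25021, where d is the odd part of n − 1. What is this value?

n − 1 = 25020 = 2^2 · 6255, so s = 2 and d = 6255.
Repeated squaring mod 25021: 10722^1 ≡ 10722, 10722^2 ≡ 14810, 10722^4 ≡ 2014, 10722^8 ≡ 2794, 10722^16 ≡ 24905, 10722^32 ≡ 13456, 10722^64 ≡ 11980, 10722^128 ≡ 24965, 10722^256 ≡ 3136, 10722^512 ≡ 1243, 10722^1024 ≡ 18768, 10722^2048 ≡ 17207, 10722^4096 ≡ 7356.
6255 = 4096 + 2048 + 64 + 32 + 8 + 4 + 2 + 1, so 10722^6255 ≡ 7356·17207·11980·13456·2794·2014·14810·10722 ≡ 18372 (mod 25021).

18372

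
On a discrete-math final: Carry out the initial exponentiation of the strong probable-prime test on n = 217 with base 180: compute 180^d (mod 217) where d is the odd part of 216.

n − 1 = 216 = 2^3 · 27, so s = 3 and d = 27.
180^27 mod 217 = 125.

125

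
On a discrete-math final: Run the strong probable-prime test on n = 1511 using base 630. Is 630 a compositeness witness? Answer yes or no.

no

n − 1 = 1510 = 2^1 · 755, so s = 1 and d = 755.
x_0 = 630^755 mod 1511 = 1.
x_0 = 1, so 630 is not a witness.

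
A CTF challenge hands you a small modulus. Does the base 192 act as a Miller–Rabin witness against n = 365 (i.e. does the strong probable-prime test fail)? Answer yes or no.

no

n − 1 = 364 = 2^2 · 91, so s = 2 and d = 91.
x_0 = 192^91 mod 365 = 173.
x_0 is neither 1 nor 364, so continue squaring.
x_1 = 173^2 mod 365 = 364.
x_1 ≡ −1, so 192 is not a witness.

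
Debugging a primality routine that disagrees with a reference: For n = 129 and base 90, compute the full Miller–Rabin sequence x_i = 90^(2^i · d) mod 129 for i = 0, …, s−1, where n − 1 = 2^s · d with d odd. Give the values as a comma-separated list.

n − 1 = 128 = 2^7 · 1, so s = 7 and d = 1.
x_0 = 90^1 mod 129 = 90.
x_1 = 90^2 mod 129 = 102.
x_2 = 102^2 mod 129 = 84.
x_3 = 84^2 mod 129 = 90.
x_4 = 90^2 mod 129 = 102.
x_5 = 102^2 mod 129 = 84.
x_6 = 84^2 mod 129 = 90.

90, 102, 84, 90, 102, 84, 90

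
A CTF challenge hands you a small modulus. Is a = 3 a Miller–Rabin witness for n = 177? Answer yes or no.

yes

n − 1 = 176 = 2^4 · 11, so s = 4 and d = 11.
Repeated squaring mod 177: 3^1 ≡ 3, 3^2 ≡ 9, 3^4 ≡ 81, 3^8 ≡ 12.
11 = 8 + 2 + 1, so 3^11 ≡ 12·9·3 ≡ 147 (mod 177).
x_0 = 3^11 mod 177 = 147.
x_0 is neither 1 nor 176, so continue squaring.
x_1 = 147^2 mod 177 = 15.
x_2 = 15^2 mod 177 = 48.
x_3 = 48^2 mod 177 = 3.
Reached i = s−1 = 3 without hitting −1: 3 is a Miller–Rabin witness and 177 is composite.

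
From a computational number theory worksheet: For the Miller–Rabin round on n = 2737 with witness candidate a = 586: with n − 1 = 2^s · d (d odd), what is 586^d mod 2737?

1532

n − 1 = 2736 = 2^4 · 171, so s = 4 and d = 171.
By repeated squaring, 586^171 ≡ 1532 (mod 2737).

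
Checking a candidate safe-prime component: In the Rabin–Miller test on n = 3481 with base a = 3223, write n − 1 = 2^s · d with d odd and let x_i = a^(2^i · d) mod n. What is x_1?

2774

n − 1 = 3480 = 2^3 · 435, so s = 3 and d = 435.
x_0 = 3223^435 mod 3481 = 353.
x_1 = 353^2 mod 3481 = 2774.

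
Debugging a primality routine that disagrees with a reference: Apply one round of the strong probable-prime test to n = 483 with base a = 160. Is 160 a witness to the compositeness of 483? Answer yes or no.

yes

n − 1 = 482 = 2^1 · 241, so s = 1 and d = 241.
Repeated squaring mod 483: 160^1 ≡ 160, 160^2 ≡ 1, 160^4 ≡ 1, 160^8 ≡ 1, 160^16 ≡ 1, 160^32 ≡ 1, 160^64 ≡ 1, 160^128 ≡ 1.
241 = 128 + 64 + 32 + 16 + 1, so 160^241 ≡ 1·1·1·1·160 ≡ 160 (mod 483).
x_0 = 160^241 mod 483 = 160.
x_0 ∉ {1, 482} and s = 1, so 160 is a Miller–Rabin witness and 483 is composite.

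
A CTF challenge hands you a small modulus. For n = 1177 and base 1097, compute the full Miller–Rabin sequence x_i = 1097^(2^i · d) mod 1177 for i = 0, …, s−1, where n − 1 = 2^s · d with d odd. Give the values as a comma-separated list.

365, 224, 742

n − 1 = 1176 = 2^3 · 147, so s = 3 and d = 147.
x_0 = 1097^147 mod 1177 = 365.
x_1 = 365^2 mod 1177 = 224.
x_2 = 224^2 mod 1177 = 742.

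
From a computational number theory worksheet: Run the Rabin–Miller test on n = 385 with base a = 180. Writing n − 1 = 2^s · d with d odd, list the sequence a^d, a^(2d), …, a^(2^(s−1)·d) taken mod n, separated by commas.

20, 15, 225, 190, 295, 15, 225

n − 1 = 384 = 2^7 · 3, so s = 7 and d = 3.
x_0 = 180^3 mod 385 = 20.
x_1 = 20^2 mod 385 = 15.
x_2 = 15^2 mod 385 = 225.
x_3 = 225^2 mod 385 = 190.
x_4 = 190^2 mod 385 = 295.
x_5 = 295^2 mod 385 = 15.
x_6 = 15^2 mod 385 = 225.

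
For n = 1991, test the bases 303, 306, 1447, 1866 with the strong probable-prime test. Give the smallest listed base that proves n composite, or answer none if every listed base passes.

n − 1 = 1990 = 2^1 · 995, so s = 1 and d = 995.
Base 303: x_0 = 303^995 mod 1991 = 1990. x_0 = 1990 ≡ −1, so 303 is not a witness.
Base 306: x_0 = 306^995 mod 1991 = 1. x_0 = 1, so 306 is not a witness.
Base 1447: x_0 = 1447^995 mod 1991 = 1990. x_0 = 1990 ≡ −1, so 1447 is not a witness.
Base 1866: x_0 = 1866^995 mod 1991 = 1990. x_0 = 1990 ≡ −1, so 1866 is not a witness.
No listed base is a witness for 1991.

none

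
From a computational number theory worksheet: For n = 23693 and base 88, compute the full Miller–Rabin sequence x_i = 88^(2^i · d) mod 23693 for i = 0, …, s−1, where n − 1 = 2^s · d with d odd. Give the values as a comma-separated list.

88, 7744

n − 1 = 23692 = 2^2 · 5923, so s = 2 and d = 5923.
x_0 = 88^5923 mod 23693 = 88.
x_1 = 88^2 mod 23693 = 7744.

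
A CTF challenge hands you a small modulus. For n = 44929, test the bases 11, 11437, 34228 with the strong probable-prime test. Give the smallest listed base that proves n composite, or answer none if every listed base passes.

11

n − 1 = 44928 = 2^7 · 351, so s = 7 and d = 351.
Base 11: x_0 = 11^351 mod 44929 = 4738. x_0 is neither 1 nor 44928, so continue squaring. x_1 = 4738^2 mod 44929 = 29073. x_2 = 29073^2 mod 44929 = 34981. x_3 = 34981^2 mod 44929 = 29046. x_4 = 29046^2 mod 44929 = 38283. x_5 = 38283^2 mod 44929 = 4109. x_6 = 4109^2 mod 44929 = 35506. Reached i = s−1 = 6 without hitting −1: 11 is a Miller–Rabin witness and 44929 is composite.
Base 11437: x_0 = 11437^351 mod 44929 = 23919. x_0 is neither 1 nor 44928, so continue squaring. x_1 = 23919^2 mod 44929 = 37604. x_2 = 37604^2 mod 44929 = 10399. x_3 = 10399^2 mod 44929 = 40027. x_4 = 40027^2 mod 44929 = 37518. x_5 = 37518^2 mod 44929 = 19683. x_6 = 19683^2 mod 44929 = 42651. Reached i = s−1 = 6 without hitting −1: 11437 is a Miller–Rabin witness and 44929 is composite.
Base 34228: x_0 = 34228^351 mod 44929 = 30476. x_0 is neither 1 nor 44928, so continue squaring. x_1 = 30476^2 mod 44929 = 14288. x_2 = 14288^2 mod 44929 = 34497. x_3 = 34497^2 mod 44929 = 8586. x_4 = 8586^2 mod 44929 = 35836. x_5 = 35836^2 mod 44929 = 13289. x_6 = 13289^2 mod 44929 = 26551. Reached i = s−1 = 6 without hitting −1: 34228 is a Miller–Rabin witness and 44929 is composite.
The smallest witness among the given bases is 11.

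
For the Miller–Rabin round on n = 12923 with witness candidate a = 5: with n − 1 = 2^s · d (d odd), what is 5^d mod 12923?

12922

n − 1 = 12922 = 2^1 · 6461, so s = 1 and d = 6461.
5^6461 mod 12923 = 12922.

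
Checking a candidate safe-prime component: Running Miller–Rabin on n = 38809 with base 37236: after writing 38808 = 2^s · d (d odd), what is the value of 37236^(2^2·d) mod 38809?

15958

n − 1 = 38808 = 2^3 · 4851, so s = 3 and d = 4851.
x_0 = 37236^4851 mod 38809 = 37838.
x_1 = 37838^2 mod 38809 = 11425.
x_2 = 11425^2 mod 38809 = 15958.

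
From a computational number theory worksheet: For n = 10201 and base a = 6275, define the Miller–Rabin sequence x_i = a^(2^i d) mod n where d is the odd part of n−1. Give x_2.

n − 1 = 10200 = 2^3 · 1275, so s = 3 and d = 1275.
x_0 = 6275^1275 mod 10201 = 5352.
x_1 = 5352^2 mod 10201 = 9697.
x_2 = 9697^2 mod 10201 = 9192.

9192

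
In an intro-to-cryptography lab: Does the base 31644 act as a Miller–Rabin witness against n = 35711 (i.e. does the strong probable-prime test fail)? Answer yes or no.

n − 1 = 35710 = 2^1 · 17855, so s = 1 and d = 17855.
x_0 = 31644^17855 mod 35711 = 5831.
x_0 ∉ {1, 35710} and s = 1, so 31644 is a Miller–Rabin witness and 35711 is composite.

yes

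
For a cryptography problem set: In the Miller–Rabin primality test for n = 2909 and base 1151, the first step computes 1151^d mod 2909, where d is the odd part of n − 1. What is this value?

1

n − 1 = 2908 = 2^2 · 727, so s = 2 and d = 727.
1151^727 mod 2909 = 1.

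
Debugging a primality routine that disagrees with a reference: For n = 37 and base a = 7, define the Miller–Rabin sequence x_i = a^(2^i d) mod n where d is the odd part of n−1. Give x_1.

n − 1 = 36 = 2^2 · 9, so s = 2 and d = 9.
x_0 = 7^9 mod 37 = 1.
x_1 = 1^2 mod 37 = 1.

1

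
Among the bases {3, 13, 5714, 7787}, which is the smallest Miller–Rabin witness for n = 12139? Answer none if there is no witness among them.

3

n − 1 = 12138 = 2^1 · 6069, so s = 1 and d = 6069.
Base 3: x_0 = 3^6069 mod 12139 = 4433. x_0 ∉ {1, 12138} and s = 1, so 3 is a Miller–Rabin witness and 12139 is composite.
Base 13: x_0 = 13^6069 mod 12139 = 3295. x_0 ∉ {1, 12138} and s = 1, so 13 is a Miller–Rabin witness and 12139 is composite.
Base 5714: x_0 = 5714^6069 mod 12139 = 5432. x_0 ∉ {1, 12138} and s = 1, so 5714 is a Miller–Rabin witness and 12139 is composite.
Base 7787: x_0 = 7787^6069 mod 12139 = 1575. x_0 ∉ {1, 12138} and s = 1, so 7787 is a Miller–Rabin witness and 12139 is composite.
The smallest witness among the given bases is 3.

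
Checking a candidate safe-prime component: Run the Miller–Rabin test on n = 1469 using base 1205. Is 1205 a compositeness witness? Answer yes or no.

yes

n − 1 = 1468 = 2^2 · 367, so s = 2 and d = 367.
x_0 = 1205^367 mod 1469 = 464.
x_0 is neither 1 nor 1468, so continue squaring.
x_1 = 464^2 mod 1469 = 822.
Reached i = s−1 = 1 without hitting −1: 1205 is a Miller–Rabin witness and 1469 is composite.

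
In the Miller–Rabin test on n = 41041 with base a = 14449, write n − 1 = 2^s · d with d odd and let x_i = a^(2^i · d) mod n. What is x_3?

1

n − 1 = 41040 = 2^4 · 2565, so s = 4 and d = 2565.
Repeated squaring mod 41041: 14449^1 ≡ 14449, 14449^2 ≡ 39075, 14449^4 ≡ 7302, 14449^8 ≡ 6945, 14449^16 ≡ 9850, 14449^32 ≡ 1576, 14449^64 ≡ 21316, 14449^128 ≡ 6945, 14449^256 ≡ 9850, 14449^512 ≡ 1576, 14449^1024 ≡ 21316, 14449^2048 ≡ 6945.
2565 = 2048 + 512 + 4 + 1, so 14449^2565 ≡ 6945·1576·7302·14449 ≡ 5972 (mod 41041).
x_0 = 5972.
x_1 = 5972^2 mod 41041 = 155.
x_2 = 155^2 mod 41041 = 24025.
x_3 = 24025^2 mod 41041 = 1.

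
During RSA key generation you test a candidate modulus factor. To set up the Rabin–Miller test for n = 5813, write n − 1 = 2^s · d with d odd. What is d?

Halving: 5812 → 2906 → 1453; 1453 is odd.
So 5812 = 2^2 · 1453.

1453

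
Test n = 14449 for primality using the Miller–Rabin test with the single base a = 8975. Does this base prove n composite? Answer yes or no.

no

n − 1 = 14448 = 2^4 · 903, so s = 4 and d = 903.
x_0 = 8975^903 mod 14449 = 2775.
x_0 is neither 1 nor 14448, so continue squaring.
x_1 = 2775^2 mod 14449 = 13757.
x_2 = 13757^2 mod 14449 = 2047.
x_3 = 2047^2 mod 14449 = 14448.
x_3 ≡ −1, so 8975 is not a witness.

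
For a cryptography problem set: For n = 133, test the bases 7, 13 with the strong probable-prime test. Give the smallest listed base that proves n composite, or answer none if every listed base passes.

n − 1 = 132 = 2^2 · 33, so s = 2 and d = 33.
Base 7: x_0 = 7^33 mod 133 = 77. x_0 is neither 1 nor 132, so continue squaring. x_1 = 77^2 mod 133 = 77. Reached i = s−1 = 1 without hitting −1: 7 is a Miller–Rabin witness and 133 is composite.
Base 13: x_0 = 13^33 mod 133 = 27. x_0 is neither 1 nor 132, so continue squaring. x_1 = 27^2 mod 133 = 64. Reached i = s−1 = 1 without hitting −1: 13 is a Miller–Rabin witness and 133 is composite.
The smallest witness among the given bases is 7.

7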